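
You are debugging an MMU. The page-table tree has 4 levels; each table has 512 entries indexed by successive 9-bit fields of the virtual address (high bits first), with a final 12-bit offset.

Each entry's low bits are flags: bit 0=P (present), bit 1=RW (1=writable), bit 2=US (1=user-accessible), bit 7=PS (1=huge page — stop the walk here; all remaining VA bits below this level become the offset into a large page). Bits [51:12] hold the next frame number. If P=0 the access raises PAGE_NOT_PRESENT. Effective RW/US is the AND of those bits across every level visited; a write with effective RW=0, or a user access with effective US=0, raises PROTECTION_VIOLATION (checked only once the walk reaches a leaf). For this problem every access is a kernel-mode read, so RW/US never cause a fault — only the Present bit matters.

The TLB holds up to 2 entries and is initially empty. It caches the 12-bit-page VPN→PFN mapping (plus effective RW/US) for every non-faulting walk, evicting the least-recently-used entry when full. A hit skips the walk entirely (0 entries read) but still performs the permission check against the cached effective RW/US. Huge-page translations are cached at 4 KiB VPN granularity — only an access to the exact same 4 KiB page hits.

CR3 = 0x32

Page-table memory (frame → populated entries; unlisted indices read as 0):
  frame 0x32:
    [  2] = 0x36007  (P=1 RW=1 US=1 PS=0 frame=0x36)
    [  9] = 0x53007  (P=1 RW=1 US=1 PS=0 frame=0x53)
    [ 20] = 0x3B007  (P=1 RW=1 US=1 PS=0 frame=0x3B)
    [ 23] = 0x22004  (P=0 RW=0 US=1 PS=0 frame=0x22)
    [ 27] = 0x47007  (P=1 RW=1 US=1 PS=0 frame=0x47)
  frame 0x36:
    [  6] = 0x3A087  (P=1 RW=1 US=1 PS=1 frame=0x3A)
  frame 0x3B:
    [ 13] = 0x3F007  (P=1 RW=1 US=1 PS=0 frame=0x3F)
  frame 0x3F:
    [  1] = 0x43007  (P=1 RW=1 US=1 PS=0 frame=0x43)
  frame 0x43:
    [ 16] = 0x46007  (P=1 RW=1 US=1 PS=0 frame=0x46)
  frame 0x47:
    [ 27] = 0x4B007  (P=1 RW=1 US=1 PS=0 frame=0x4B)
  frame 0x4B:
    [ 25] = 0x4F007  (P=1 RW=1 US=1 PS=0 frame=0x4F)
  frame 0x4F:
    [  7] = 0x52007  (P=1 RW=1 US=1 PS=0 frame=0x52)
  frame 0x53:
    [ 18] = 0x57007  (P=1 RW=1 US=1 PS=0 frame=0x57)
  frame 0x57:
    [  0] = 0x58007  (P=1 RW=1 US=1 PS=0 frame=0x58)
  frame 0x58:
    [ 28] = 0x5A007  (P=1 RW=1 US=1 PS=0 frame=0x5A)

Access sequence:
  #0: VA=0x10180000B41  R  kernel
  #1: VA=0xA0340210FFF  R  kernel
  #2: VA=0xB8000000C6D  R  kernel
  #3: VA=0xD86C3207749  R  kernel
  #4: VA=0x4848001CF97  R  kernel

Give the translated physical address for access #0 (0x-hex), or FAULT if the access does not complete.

Per-access translation:
#0 VA=0x10180000B41 (r,kernel):
  [0] read 0x32 idx=2: raw=0x36007 flags P=1 W=1 U=1 S=0
  [1] read 0x36 idx=6: raw=0x3A087 flags P=1 W=1 U=1 S=1
  ✓ 0x3AB41 (huge @L1)  — 2 lookups
#1 VA=0xA0340210FFF (r,kernel):
  [0] read 0x32 idx=20: raw=0x3B007 flags P=1 W=1 U=1 S=0
  [1] read 0x3B idx=13: raw=0x3F007 flags P=1 W=1 U=1 S=0
  [2] read 0x3F idx=1: raw=0x43007 flags P=1 W=1 U=1 S=0
  [3] read 0x43 idx=16: raw=0x46007 flags P=1 W=1 U=1 S=0
  ✓ 0x46FFF  — 4 lookups
#2 VA=0xB8000000C6D (r,kernel):
  [0] read 0x32 idx=23: raw=0x22004 flags P=0 W=0 U=1 S=0
  ⇒ fault: PAGE_NOT_PRESENT  — 1 lookups
#3 VA=0xD86C3207749 (r,kernel):
  [0] read 0x32 idx=27: raw=0x47007 flags P=1 W=1 U=1 S=0
  [1] read 0x47 idx=27: raw=0x4B007 flags P=1 W=1 U=1 S=0
  [2] read 0x4B idx=25: raw=0x4F007 flags P=1 W=1 U=1 S=0
  [3] read 0x4F idx=7: raw=0x52007 flags P=1 W=1 U=1 S=0
  ✓ 0x52749  — 4 lookups
#4 VA=0x4848001CF97 (r,kernel):
  [0] read 0x32 idx=9: raw=0x53007 flags P=1 W=1 U=1 S=0
  [1] read 0x53 idx=18: raw=0x57007 flags P=1 W=1 U=1 S=0
  [2] read 0x57 idx=0: raw=0x58007 flags P=1 W=1 U=1 S=0
  [3] read 0x58 idx=28: raw=0x5A007 flags P=1 W=1 U=1 S=0
  ✓ 0x5AF97  — 4 lookups

Access #0 PA: 0x3AB41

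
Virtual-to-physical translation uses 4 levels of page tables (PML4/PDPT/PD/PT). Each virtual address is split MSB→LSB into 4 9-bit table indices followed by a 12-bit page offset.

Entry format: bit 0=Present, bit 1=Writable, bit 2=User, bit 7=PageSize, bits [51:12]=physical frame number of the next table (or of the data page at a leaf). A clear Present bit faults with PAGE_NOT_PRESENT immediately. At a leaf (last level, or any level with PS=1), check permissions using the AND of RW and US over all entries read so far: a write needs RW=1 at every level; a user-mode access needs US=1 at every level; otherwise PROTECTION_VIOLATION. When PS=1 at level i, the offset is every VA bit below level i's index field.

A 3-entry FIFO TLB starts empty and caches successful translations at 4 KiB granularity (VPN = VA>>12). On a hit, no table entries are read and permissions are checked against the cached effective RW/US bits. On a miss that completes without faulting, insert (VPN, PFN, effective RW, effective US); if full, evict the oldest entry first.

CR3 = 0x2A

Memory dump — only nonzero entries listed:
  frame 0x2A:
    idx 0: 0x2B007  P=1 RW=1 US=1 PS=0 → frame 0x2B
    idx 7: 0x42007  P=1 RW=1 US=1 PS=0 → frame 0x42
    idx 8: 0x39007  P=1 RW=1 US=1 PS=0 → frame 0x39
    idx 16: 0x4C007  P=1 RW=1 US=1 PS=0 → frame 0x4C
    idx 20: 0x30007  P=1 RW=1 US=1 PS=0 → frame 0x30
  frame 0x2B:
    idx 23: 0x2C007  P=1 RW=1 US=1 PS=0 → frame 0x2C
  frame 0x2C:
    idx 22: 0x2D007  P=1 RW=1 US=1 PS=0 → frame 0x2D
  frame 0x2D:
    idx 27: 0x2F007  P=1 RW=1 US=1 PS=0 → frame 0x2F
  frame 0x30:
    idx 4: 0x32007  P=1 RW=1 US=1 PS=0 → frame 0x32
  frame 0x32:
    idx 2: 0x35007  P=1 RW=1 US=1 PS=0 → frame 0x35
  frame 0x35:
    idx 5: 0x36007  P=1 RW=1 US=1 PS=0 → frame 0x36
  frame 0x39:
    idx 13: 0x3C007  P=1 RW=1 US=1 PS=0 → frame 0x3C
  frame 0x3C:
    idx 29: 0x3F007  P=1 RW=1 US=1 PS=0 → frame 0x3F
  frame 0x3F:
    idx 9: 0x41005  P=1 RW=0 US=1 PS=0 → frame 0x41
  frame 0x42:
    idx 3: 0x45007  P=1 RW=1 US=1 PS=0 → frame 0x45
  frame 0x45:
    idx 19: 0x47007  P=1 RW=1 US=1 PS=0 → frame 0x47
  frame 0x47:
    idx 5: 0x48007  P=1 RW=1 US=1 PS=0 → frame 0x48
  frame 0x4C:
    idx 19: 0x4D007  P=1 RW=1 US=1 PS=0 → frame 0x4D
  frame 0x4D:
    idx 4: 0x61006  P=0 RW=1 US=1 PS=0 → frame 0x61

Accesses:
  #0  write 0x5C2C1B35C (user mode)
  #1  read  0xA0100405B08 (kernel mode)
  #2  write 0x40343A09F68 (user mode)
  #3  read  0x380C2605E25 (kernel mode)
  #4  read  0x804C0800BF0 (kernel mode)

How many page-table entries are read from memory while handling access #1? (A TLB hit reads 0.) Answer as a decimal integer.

Per-access translation:
#0 VA=0x5C2C1B35C (w,user):
  [0] read 0x2A idx=0: raw=0x2B007 flags P=1 W=1 U=1 S=0
  [1] read 0x2B idx=23: raw=0x2C007 flags P=1 W=1 U=1 S=0
  [2] read 0x2C idx=22: raw=0x2D007 flags P=1 W=1 U=1 S=0
  [3] read 0x2D idx=27: raw=0x2F007 flags P=1 W=1 U=1 S=0
  ✓ 0x2F35C  — 4 lookups
#1 VA=0xA0100405B08 (r,kernel):
  [0] read 0x2A idx=20: raw=0x30007 flags P=1 W=1 U=1 S=0
  [1] read 0x30 idx=4: raw=0x32007 flags P=1 W=1 U=1 S=0
  [2] read 0x32 idx=2: raw=0x35007 flags P=1 W=1 U=1 S=0
  [3] read 0x35 idx=5: raw=0x36007 flags P=1 W=1 U=1 S=0
  ✓ 0x36B08  — 4 lookups
#2 VA=0x40343A09F68 (w,user):
  [0] read 0x2A idx=8: raw=0x39007 flags P=1 W=1 U=1 S=0
  [1] read 0x39 idx=13: raw=0x3C007 flags P=1 W=1 U=1 S=0
  [2] read 0x3C idx=29: raw=0x3F007 flags P=1 W=1 U=1 S=0
  [3] read 0x3F idx=9: raw=0x41005 flags P=1 W=0 U=1 S=0
  ⇒ fault: PROTECTION_VIOLATION  — 4 lookups
#3 VA=0x380C2605E25 (r,kernel):
  [0] read 0x2A idx=7: raw=0x42007 flags P=1 W=1 U=1 S=0
  [1] read 0x42 idx=3: raw=0x45007 flags P=1 W=1 U=1 S=0
  [2] read 0x45 idx=19: raw=0x47007 flags P=1 W=1 U=1 S=0
  [3] read 0x47 idx=5: raw=0x48007 flags P=1 W=1 U=1 S=0
  ✓ 0x48E25  — 4 lookups
#4 VA=0x804C0800BF0 (r,kernel):
  [0] read 0x2A idx=16: raw=0x4C007 flags P=1 W=1 U=1 S=0
  [1] read 0x4C idx=19: raw=0x4D007 flags P=1 W=1 U=1 S=0
  [2] read 0x4D idx=4: raw=0x61006 flags P=0 W=1 U=1 S=0
  ⇒ fault: PAGE_NOT_PRESENT  — 3 lookups

Entries read for #1: 4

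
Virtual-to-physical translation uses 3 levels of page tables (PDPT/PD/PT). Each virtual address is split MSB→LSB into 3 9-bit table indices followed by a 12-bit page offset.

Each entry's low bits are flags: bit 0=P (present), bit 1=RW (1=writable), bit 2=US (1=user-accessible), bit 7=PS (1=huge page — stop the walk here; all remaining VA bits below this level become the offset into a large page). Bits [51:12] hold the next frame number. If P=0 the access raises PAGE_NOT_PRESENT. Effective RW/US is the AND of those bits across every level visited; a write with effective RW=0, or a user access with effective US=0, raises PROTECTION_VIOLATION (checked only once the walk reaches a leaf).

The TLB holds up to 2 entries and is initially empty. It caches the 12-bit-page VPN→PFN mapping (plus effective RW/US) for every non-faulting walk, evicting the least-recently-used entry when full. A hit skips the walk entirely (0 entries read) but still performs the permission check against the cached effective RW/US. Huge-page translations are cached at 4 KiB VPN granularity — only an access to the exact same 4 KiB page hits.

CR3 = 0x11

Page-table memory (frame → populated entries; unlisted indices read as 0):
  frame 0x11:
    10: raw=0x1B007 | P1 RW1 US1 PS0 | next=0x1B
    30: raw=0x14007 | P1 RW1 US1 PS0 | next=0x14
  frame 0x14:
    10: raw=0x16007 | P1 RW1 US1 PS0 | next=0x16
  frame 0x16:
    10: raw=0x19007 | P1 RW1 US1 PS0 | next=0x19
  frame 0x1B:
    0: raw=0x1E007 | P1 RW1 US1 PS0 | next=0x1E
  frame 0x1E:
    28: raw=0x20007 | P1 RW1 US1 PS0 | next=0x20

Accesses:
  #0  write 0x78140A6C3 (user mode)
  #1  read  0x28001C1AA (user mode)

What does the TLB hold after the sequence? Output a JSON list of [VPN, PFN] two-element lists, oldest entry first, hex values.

Trace:
#0 VA=0x78140A6C3 (w,user):
  lvl0: tbl 0x11, slot 30 ⇒ 0x14007 (P1/RW1/US1/PS0)
  lvl1: tbl 0x14, slot 10 ⇒ 0x16007 (P1/RW1/US1/PS0)
  lvl2: tbl 0x16, slot 10 ⇒ 0x19007 (P1/RW1/US1/PS0)
  ✓ 0x196C3  — 3 lookups
#1 VA=0x28001C1AA (r,user):
  lvl0: tbl 0x11, slot 10 ⇒ 0x1B007 (P1/RW1/US1/PS0)
  lvl1: tbl 0x1B, slot 0 ⇒ 0x1E007 (P1/RW1/US1/PS0)
  lvl2: tbl 0x1E, slot 28 ⇒ 0x20007 (P1/RW1/US1/PS0)
  ✓ 0x201AA  — 3 lookups

TLB: [["0x78140A", "0x19"], ["0x28001C", "0x20"]]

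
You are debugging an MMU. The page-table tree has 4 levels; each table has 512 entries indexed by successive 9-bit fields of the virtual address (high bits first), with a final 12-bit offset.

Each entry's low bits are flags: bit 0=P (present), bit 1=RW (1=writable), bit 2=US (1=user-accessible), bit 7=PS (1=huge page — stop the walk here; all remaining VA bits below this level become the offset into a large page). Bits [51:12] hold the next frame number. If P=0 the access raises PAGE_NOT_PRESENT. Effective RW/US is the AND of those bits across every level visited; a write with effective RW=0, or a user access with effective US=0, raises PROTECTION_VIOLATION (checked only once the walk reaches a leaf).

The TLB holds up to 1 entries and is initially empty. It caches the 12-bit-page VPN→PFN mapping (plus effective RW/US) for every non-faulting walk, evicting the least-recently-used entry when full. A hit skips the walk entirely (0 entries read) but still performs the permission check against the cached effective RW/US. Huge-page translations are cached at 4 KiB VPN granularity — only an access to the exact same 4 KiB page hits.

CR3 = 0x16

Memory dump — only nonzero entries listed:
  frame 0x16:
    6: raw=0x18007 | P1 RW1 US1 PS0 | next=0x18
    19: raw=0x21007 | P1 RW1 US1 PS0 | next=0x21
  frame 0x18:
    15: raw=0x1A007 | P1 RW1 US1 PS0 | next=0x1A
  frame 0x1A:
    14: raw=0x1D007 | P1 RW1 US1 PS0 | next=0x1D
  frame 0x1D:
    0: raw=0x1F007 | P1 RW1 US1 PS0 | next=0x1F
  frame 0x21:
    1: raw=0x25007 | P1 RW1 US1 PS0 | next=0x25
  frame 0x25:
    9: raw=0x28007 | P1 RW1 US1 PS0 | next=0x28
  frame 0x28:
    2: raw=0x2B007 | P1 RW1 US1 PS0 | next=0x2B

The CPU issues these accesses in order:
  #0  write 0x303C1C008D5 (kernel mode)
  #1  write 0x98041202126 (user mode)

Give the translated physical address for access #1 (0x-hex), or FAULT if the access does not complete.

Walk each access:
#0 VA=0x303C1C008D5 (w,kernel):
  L0 @0x16[6] → 0x18007  P=1,RW=1,US=1,PS=0
  L1 @0x18[15] → 0x1A007  P=1,RW=1,US=1,PS=0
  L2 @0x1A[14] → 0x1D007  P=1,RW=1,US=1,PS=0
  L3 @0x1D[0] → 0x1F007  P=1,RW=1,US=1,PS=0
  ✓ 0x1F8D5  — 4 lookups
#1 VA=0x98041202126 (w,user):
  L0 @0x16[19] → 0x21007  P=1,RW=1,US=1,PS=0
  L1 @0x21[1] → 0x25007  P=1,RW=1,US=1,PS=0
  L2 @0x25[9] → 0x28007  P=1,RW=1,US=1,PS=0
  L3 @0x28[2] → 0x2B007  P=1,RW=1,US=1,PS=0
  ✓ 0x2B126  — 4 lookups

Access #1 PA: 0x2B126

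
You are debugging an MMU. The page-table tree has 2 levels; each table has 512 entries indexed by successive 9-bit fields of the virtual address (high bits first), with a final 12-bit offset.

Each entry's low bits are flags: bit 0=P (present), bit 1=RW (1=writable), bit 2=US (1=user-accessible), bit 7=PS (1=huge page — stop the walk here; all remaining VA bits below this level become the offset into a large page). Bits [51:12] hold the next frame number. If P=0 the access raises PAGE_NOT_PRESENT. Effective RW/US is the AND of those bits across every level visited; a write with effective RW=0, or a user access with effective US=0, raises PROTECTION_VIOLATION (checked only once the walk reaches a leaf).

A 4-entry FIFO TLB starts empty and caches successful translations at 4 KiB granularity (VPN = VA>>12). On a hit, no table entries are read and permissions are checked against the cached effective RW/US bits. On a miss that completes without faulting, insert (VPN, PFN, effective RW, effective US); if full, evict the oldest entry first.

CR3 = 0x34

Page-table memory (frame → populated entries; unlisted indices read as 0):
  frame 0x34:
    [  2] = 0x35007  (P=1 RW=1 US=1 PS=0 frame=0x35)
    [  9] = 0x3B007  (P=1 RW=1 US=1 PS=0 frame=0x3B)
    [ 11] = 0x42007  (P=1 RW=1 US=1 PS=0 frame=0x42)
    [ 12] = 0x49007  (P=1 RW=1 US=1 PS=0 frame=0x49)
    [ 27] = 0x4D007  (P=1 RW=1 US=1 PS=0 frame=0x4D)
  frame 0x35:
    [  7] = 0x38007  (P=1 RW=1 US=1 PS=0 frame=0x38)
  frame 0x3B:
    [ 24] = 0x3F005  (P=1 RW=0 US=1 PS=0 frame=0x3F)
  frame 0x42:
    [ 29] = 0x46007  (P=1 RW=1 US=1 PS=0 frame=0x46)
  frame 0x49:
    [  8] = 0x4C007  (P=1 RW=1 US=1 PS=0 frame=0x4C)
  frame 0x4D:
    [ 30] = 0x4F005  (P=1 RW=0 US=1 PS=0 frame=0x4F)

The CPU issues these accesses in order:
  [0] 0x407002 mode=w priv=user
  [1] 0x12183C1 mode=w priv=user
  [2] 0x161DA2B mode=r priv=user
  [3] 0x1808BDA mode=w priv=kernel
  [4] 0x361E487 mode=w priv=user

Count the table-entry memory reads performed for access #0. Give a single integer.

Trace:
#0 VA=0x407002 (w,user):
  [0] read 0x34 idx=2: raw=0x35007 flags P=1 W=1 U=1 S=0
  [1] read 0x35 idx=7: raw=0x38007 flags P=1 W=1 U=1 S=0
  ⇒ phys 0x38002  [2 reads]
#1 VA=0x12183C1 (w,user):
  [0] read 0x34 idx=9: raw=0x3B007 flags P=1 W=1 U=1 S=0
  [1] read 0x3B idx=24: raw=0x3F005 flags P=1 W=0 U=1 S=0
  ⇒ fault: PROTECTION_VIOLATION  — 2 lookups
#2 VA=0x161DA2B (r,user):
  [0] read 0x34 idx=11: raw=0x42007 flags P=1 W=1 U=1 S=0
  [1] read 0x42 idx=29: raw=0x46007 flags P=1 W=1 U=1 S=0
  ⇒ phys 0x46A2B  [2 reads]
#3 VA=0x1808BDA (w,kernel):
  [0] read 0x34 idx=12: raw=0x49007 flags P=1 W=1 U=1 S=0
  [1] read 0x49 idx=8: raw=0x4C007 flags P=1 W=1 U=1 S=0
  ⇒ phys 0x4CBDA  [2 reads]
#4 VA=0x361E487 (w,user):
  [0] read 0x34 idx=27: raw=0x4D007 flags P=1 W=1 U=1 S=0
  [1] read 0x4D idx=30: raw=0x4F005 flags P=1 W=0 U=1 S=0
  ⇒ fault: PROTECTION_VIOLATION  — 2 lookups

Entries read for #0: 2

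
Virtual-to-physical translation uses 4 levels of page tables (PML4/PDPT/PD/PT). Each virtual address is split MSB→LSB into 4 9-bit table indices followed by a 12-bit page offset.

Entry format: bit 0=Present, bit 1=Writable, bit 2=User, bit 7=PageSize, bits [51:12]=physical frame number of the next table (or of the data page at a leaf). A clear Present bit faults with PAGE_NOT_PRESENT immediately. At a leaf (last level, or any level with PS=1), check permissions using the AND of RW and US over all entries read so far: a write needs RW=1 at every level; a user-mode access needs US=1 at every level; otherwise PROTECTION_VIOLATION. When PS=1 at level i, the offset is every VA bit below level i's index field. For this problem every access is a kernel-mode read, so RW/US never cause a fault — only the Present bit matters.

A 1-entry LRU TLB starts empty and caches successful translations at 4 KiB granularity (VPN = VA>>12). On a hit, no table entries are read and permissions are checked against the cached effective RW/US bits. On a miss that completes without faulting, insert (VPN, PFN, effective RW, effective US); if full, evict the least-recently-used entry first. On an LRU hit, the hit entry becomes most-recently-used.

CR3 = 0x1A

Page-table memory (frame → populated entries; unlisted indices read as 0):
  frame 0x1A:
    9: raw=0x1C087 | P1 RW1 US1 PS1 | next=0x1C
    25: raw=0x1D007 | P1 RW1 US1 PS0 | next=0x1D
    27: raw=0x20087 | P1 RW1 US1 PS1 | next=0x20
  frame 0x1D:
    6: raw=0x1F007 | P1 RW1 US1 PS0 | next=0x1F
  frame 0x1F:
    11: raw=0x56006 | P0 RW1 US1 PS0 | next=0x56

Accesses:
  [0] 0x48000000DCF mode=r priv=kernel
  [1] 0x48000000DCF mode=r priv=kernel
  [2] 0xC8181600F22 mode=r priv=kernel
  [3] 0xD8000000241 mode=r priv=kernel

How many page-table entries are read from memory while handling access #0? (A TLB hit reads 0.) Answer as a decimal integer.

Walk each access:
#0 VA=0x48000000DCF (r,kernel):
  [0] read 0x1A idx=9: raw=0x1C087 flags P=1 W=1 U=1 S=1
  ⇒ phys 0x1CDCF (huge @L0)  [1 reads]
#1 VA=0x48000000DCF (r,kernel):
  TLB hit vpn=0x48000000 → PA=0x1CDCF
#2 VA=0xC8181600F22 (r,kernel):
  [0] read 0x1A idx=25: raw=0x1D007 flags P=1 W=1 U=1 S=0
  [1] read 0x1D idx=6: raw=0x1F007 flags P=1 W=1 U=1 S=0
  [2] read 0x1F idx=11: raw=0x56006 flags P=0 W=1 U=1 S=0
  ⇒ fault: PAGE_NOT_PRESENT  — 3 lookups
#3 VA=0xD8000000241 (r,kernel):
  [0] read 0x1A idx=27: raw=0x20087 flags P=1 W=1 U=1 S=1
  ⇒ phys 0x20241 (huge @L0)  [1 reads]

Entries read for #0: 1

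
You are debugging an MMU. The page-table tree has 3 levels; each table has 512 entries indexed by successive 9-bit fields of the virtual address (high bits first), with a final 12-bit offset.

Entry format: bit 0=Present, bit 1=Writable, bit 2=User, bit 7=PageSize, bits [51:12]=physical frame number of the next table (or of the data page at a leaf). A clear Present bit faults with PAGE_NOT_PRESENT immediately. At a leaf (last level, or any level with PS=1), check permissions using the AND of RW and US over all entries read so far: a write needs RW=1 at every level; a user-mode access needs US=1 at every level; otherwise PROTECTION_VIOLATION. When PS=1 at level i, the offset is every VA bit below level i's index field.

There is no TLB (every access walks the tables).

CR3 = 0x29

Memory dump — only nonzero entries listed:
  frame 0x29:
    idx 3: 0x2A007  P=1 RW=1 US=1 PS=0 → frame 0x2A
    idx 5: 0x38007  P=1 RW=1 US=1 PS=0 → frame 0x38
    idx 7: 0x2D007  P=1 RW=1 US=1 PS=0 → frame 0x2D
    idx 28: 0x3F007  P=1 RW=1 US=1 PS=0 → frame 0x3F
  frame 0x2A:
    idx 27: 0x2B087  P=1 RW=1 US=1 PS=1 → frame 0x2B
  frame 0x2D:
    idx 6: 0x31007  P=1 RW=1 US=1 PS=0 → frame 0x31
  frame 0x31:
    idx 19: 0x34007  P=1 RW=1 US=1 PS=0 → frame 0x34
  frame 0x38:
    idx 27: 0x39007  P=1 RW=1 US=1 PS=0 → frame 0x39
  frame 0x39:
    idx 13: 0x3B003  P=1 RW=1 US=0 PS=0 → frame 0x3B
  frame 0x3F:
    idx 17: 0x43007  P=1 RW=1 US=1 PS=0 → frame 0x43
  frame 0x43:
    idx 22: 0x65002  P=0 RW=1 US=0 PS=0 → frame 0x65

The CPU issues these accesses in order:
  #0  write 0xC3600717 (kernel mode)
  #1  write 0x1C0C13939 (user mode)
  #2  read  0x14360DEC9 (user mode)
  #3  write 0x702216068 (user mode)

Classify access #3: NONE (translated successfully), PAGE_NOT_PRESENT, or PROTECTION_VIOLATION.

Trace:
#0 VA=0xC3600717 (w,kernel):
  [0] read 0x29 idx=3: raw=0x2A007 flags P=1 W=1 U=1 S=0
  [1] read 0x2A idx=27: raw=0x2B087 flags P=1 W=1 U=1 S=1
  ✓ 0x2B717 (huge @L1)  — 2 lookups
#1 VA=0x1C0C13939 (w,user):
  [0] read 0x29 idx=7: raw=0x2D007 flags P=1 W=1 U=1 S=0
  [1] read 0x2D idx=6: raw=0x31007 flags P=1 W=1 U=1 S=0
  [2] read 0x31 idx=19: raw=0x34007 flags P=1 W=1 U=1 S=0
  ✓ 0x34939  — 3 lookups
#2 VA=0x14360DEC9 (r,user):
  [0] read 0x29 idx=5: raw=0x38007 flags P=1 W=1 U=1 S=0
  [1] read 0x38 idx=27: raw=0x39007 flags P=1 W=1 U=1 S=0
  [2] read 0x39 idx=13: raw=0x3B003 flags P=1 W=1 U=0 S=0
  ⇒ fault: PROTECTION_VIOLATION  — 3 lookups
#3 VA=0x702216068 (w,user):
  [0] read 0x29 idx=28: raw=0x3F007 flags P=1 W=1 U=1 S=0
  [1] read 0x3F idx=17: raw=0x43007 flags P=1 W=1 U=1 S=0
  [2] read 0x43 idx=22: raw=0x65002 flags P=0 W=1 U=0 S=0
  ⇒ fault: PAGE_NOT_PRESENT  — 3 lookups

Access #3 fault: PAGE_NOT_PRESENT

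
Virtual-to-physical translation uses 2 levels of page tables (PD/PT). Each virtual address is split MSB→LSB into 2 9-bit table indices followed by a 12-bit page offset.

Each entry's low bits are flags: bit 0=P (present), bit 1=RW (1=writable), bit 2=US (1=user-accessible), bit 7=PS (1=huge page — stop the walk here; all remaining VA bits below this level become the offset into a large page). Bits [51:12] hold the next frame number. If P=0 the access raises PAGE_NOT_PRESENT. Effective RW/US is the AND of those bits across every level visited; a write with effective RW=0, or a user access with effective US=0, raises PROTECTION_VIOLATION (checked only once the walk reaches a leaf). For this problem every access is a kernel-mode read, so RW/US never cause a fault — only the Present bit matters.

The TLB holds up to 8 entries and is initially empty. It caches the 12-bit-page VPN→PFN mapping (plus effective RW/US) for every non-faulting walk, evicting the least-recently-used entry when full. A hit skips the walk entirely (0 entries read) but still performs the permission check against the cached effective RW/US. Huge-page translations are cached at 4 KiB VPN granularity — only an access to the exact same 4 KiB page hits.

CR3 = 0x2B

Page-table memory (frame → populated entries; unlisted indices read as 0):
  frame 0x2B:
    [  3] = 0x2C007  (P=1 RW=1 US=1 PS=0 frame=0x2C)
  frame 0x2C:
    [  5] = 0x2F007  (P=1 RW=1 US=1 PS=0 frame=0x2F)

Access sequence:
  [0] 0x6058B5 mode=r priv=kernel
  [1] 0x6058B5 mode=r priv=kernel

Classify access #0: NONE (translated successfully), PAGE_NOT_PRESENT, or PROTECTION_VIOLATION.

Walk each access:
#0 VA=0x6058B5 (r,kernel):
  L0 @0x2B[3] → 0x2C007  P=1,RW=1,US=1,PS=0
  L1 @0x2C[5] → 0x2F007  P=1,RW=1,US=1,PS=0
  ⇒ phys 0x2F8B5  [2 reads]
#1 VA=0x6058B5 (r,kernel):
  TLB hit vpn=0x605 → PA=0x2F8B5

Access #0 fault: NONE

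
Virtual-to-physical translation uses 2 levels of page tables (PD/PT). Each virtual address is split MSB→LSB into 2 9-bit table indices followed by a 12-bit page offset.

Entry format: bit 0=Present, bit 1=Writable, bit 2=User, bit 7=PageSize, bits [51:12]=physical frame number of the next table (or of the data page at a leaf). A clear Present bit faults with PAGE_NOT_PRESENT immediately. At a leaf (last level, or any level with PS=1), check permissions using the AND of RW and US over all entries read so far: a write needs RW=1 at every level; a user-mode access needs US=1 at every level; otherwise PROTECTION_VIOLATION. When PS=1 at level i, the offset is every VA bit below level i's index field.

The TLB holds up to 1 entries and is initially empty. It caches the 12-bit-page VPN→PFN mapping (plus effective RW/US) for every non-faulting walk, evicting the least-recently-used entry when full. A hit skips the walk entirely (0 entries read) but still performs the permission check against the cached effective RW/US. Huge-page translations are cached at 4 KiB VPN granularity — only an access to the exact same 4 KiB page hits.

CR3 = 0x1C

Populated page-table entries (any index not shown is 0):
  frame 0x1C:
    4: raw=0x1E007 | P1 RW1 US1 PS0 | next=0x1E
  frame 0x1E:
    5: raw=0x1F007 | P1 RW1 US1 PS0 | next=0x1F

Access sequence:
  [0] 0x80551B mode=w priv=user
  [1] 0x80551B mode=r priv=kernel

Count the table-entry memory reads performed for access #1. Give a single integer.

Per-access translation:
#0 VA=0x80551B (w,user):
  L0 @0x1C[4] → 0x1E007  P=1,RW=1,US=1,PS=0
  L1 @0x1E[5] → 0x1F007  P=1,RW=1,US=1,PS=0
  → PA=0x1F51B  (2 entries read)
#1 VA=0x80551B (r,kernel):
  TLB hit vpn=0x805 → PA=0x1F51B

Entries read for #1: 0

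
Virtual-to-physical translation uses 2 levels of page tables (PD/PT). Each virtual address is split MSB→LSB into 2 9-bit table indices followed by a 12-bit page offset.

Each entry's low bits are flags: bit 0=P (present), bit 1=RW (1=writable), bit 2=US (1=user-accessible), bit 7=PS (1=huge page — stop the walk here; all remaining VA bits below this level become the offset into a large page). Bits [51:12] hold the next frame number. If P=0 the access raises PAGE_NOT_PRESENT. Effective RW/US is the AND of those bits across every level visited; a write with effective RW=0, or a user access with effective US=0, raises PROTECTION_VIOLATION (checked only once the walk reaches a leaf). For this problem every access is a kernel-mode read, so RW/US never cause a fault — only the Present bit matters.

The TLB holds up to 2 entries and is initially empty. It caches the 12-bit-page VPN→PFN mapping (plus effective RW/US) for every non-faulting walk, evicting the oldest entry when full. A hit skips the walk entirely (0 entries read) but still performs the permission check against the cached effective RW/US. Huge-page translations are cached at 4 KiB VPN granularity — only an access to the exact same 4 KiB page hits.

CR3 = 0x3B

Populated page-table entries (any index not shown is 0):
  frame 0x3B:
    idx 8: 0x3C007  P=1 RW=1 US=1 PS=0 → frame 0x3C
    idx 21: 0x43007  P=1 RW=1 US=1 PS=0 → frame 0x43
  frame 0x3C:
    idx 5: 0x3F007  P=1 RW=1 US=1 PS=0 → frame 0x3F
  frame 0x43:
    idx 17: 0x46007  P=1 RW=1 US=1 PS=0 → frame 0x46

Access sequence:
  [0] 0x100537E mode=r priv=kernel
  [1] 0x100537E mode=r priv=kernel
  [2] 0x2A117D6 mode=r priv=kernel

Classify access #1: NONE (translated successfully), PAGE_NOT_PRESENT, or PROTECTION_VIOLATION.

Trace:
#0 VA=0x100537E (r,kernel):
  [0] read 0x3B idx=8: raw=0x3C007 flags P=1 W=1 U=1 S=0
  [1] read 0x3C idx=5: raw=0x3F007 flags P=1 W=1 U=1 S=0
  ⇒ phys 0x3F37E  [2 reads]
#1 VA=0x100537E (r,kernel):
  TLB hit vpn=0x1005 → PA=0x3F37E
#2 VA=0x2A117D6 (r,kernel):
  [0] read 0x3B idx=21: raw=0x43007 flags P=1 W=1 U=1 S=0
  [1] read 0x43 idx=17: raw=0x46007 flags P=1 W=1 U=1 S=0
  ⇒ phys 0x467D6  [2 reads]

Access #1 fault: NONE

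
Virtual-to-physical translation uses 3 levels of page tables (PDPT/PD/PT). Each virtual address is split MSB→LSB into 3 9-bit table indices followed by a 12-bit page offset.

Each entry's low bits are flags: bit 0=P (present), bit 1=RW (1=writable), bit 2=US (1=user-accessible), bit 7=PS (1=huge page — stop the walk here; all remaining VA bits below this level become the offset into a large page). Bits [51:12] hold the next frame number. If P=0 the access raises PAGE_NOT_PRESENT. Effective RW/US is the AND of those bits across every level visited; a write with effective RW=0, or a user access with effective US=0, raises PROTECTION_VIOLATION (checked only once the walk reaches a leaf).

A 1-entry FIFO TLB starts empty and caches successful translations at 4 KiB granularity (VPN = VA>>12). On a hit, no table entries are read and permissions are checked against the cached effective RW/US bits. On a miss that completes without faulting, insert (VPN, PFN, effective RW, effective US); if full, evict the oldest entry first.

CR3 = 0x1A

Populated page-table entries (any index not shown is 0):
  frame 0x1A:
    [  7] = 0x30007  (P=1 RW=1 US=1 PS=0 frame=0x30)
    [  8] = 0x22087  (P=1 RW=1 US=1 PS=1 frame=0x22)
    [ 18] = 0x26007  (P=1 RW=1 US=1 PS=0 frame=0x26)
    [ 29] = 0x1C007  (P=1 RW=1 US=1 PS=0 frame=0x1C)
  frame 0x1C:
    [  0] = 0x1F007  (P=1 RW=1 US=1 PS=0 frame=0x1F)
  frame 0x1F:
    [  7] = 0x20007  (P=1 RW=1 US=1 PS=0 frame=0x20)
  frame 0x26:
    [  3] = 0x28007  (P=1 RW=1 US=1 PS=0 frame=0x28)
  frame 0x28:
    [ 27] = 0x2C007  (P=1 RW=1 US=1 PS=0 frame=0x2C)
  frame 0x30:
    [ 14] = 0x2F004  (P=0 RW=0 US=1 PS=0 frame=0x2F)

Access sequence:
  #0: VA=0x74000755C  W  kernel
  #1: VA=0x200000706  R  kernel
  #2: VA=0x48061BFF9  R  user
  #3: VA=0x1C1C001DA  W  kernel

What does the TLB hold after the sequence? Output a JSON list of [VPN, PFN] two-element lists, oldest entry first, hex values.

Trace:
#0 VA=0x74000755C (w,kernel):
  L0 @0x1A[29] → 0x1C007  P=1,RW=1,US=1,PS=0
  L1 @0x1C[0] → 0x1F007  P=1,RW=1,US=1,PS=0
  L2 @0x1F[7] → 0x20007  P=1,RW=1,US=1,PS=0
  ⇒ phys 0x2055C  [3 reads]
#1 VA=0x200000706 (r,kernel):
  L0 @0x1A[8] → 0x22087  P=1,RW=1,US=1,PS=1
  ⇒ phys 0x22706 (huge @L0)  [1 reads]
#2 VA=0x48061BFF9 (r,user):
  L0 @0x1A[18] → 0x26007  P=1,RW=1,US=1,PS=0
  L1 @0x26[3] → 0x28007  P=1,RW=1,US=1,PS=0
  L2 @0x28[27] → 0x2C007  P=1,RW=1,US=1,PS=0
  ⇒ phys 0x2CFF9  [3 reads]
#3 VA=0x1C1C001DA (w,kernel):
  L0 @0x1A[7] → 0x30007  P=1,RW=1,US=1,PS=0
  L1 @0x30[14] → 0x2F004  P=0,RW=0,US=1,PS=0
  ✗ PAGE_NOT_PRESENT  [2 reads]

TLB: [["0x48061B", "0x2C"]]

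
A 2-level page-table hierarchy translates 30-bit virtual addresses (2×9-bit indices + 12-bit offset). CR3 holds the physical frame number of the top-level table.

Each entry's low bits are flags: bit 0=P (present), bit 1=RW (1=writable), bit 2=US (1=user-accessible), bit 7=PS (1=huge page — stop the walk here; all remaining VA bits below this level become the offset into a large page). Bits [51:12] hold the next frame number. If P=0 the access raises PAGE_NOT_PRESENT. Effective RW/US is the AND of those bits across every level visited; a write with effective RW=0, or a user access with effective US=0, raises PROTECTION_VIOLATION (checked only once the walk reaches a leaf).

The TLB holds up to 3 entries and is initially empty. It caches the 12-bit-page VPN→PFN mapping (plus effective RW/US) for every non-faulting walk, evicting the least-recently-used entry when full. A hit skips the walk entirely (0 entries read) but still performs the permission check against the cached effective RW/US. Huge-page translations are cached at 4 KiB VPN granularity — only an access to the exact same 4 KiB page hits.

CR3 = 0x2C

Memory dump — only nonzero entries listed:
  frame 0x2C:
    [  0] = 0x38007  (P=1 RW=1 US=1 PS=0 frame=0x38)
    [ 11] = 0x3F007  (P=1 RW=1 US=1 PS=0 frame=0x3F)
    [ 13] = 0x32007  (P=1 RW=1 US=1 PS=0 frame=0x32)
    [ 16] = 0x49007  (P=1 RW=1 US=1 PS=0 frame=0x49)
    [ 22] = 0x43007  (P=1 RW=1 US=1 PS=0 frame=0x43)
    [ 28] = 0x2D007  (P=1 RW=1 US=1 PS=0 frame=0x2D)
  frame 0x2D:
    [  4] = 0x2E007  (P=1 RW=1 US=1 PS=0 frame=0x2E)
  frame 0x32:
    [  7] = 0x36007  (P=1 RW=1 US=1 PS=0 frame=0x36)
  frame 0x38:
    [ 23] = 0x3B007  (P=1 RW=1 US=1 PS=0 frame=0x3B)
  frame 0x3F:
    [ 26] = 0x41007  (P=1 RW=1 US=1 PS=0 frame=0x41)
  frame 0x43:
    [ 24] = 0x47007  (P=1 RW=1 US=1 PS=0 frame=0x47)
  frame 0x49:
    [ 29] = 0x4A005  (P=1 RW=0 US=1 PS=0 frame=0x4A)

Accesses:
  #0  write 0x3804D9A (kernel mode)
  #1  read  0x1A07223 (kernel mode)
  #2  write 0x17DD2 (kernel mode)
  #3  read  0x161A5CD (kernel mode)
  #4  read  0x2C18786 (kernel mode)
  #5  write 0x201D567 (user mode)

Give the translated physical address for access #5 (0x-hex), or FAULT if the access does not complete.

Per-access translation:
#0 VA=0x3804D9A (w,kernel):
  L0 @0x2C[28] → 0x2D007  P=1,RW=1,US=1,PS=0
  L1 @0x2D[4] → 0x2E007  P=1,RW=1,US=1,PS=0
  ⇒ phys 0x2ED9A  [2 reads]
#1 VA=0x1A07223 (r,kernel):
  L0 @0x2C[13] → 0x32007  P=1,RW=1,US=1,PS=0
  L1 @0x32[7] → 0x36007  P=1,RW=1,US=1,PS=0
  ⇒ phys 0x36223  [2 reads]
#2 VA=0x17DD2 (w,kernel):
  L0 @0x2C[0] → 0x38007  P=1,RW=1,US=1,PS=0
  L1 @0x38[23] → 0x3B007  P=1,RW=1,US=1,PS=0
  ⇒ phys 0x3BDD2  [2 reads]
#3 VA=0x161A5CD (r,kernel):
  L0 @0x2C[11] → 0x3F007  P=1,RW=1,US=1,PS=0
  L1 @0x3F[26] → 0x41007  P=1,RW=1,US=1,PS=0
  ⇒ phys 0x415CD  [2 reads]
#4 VA=0x2C18786 (r,kernel):
  L0 @0x2C[22] → 0x43007  P=1,RW=1,US=1,PS=0
  L1 @0x43[24] → 0x47007  P=1,RW=1,US=1,PS=0
  ⇒ phys 0x47786  [2 reads]
#5 VA=0x201D567 (w,user):
  L0 @0x2C[16] → 0x49007  P=1,RW=1,US=1,PS=0
  L1 @0x49[29] → 0x4A005  P=1,RW=0,US=1,PS=0
  ⇒ fault: PROTECTION_VIOLATION  — 2 lookups

Access #5 PA: FAULT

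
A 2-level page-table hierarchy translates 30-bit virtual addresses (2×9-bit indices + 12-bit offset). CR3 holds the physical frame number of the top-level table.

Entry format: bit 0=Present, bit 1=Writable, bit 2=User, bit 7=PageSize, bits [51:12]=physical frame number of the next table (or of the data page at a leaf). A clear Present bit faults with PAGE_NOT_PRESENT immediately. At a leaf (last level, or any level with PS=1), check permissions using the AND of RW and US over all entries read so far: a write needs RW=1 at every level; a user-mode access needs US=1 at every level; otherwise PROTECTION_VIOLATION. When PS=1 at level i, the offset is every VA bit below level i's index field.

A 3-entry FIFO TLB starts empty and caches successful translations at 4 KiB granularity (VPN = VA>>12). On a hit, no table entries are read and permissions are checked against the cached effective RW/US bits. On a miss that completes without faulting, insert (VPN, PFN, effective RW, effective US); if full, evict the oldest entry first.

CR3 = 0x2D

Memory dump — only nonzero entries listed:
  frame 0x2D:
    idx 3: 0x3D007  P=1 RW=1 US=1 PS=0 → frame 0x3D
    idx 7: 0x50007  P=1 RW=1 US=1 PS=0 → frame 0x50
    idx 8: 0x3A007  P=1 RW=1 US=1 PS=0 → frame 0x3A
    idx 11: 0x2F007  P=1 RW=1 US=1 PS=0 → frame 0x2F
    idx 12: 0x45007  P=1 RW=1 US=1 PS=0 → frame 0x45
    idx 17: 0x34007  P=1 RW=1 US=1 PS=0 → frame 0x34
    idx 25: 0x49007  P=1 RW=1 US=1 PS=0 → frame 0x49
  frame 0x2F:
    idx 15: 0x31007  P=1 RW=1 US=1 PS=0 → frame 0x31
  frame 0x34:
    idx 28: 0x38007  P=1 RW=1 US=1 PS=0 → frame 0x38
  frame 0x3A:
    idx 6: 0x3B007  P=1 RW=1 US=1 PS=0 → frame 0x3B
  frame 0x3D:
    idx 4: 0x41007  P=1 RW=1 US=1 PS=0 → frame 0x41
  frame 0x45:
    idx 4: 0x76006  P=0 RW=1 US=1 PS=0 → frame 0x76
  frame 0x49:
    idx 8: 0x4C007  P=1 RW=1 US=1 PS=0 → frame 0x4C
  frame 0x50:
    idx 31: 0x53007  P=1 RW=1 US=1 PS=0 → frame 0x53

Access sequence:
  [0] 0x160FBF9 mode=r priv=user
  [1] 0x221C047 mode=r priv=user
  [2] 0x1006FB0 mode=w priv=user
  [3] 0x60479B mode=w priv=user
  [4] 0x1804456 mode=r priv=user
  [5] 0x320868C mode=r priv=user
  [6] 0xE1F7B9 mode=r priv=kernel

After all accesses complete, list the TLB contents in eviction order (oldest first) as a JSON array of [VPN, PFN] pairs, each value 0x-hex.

Per-access translation:
#0 VA=0x160FBF9 (r,user):
  L0: frame=0x2D idx=11 entry=0x2F007 [P=1 RW=1 US=1 PS=0]
  L1: frame=0x2F idx=15 entry=0x31007 [P=1 RW=1 US=1 PS=0]
  ✓ 0x31BF9  — 2 lookups
#1 VA=0x221C047 (r,user):
  L0: frame=0x2D idx=17 entry=0x34007 [P=1 RW=1 US=1 PS=0]
  L1: frame=0x34 idx=28 entry=0x38007 [P=1 RW=1 US=1 PS=0]
  ✓ 0x38047  — 2 lookups
#2 VA=0x1006FB0 (w,user):
  L0: frame=0x2D idx=8 entry=0x3A007 [P=1 RW=1 US=1 PS=0]
  L1: frame=0x3A idx=6 entry=0x3B007 [P=1 RW=1 US=1 PS=0]
  ✓ 0x3BFB0  — 2 lookups
#3 VA=0x60479B (w,user):
  L0: frame=0x2D idx=3 entry=0x3D007 [P=1 RW=1 US=1 PS=0]
  L1: frame=0x3D idx=4 entry=0x41007 [P=1 RW=1 US=1 PS=0]
  ✓ 0x4179B  — 2 lookups
#4 VA=0x1804456 (r,user):
  L0: frame=0x2D idx=12 entry=0x45007 [P=1 RW=1 US=1 PS=0]
  L1: frame=0x45 idx=4 entry=0x76006 [P=0 RW=1 US=1 PS=0]
  ⇒ fault: PAGE_NOT_PRESENT  — 2 lookups
#5 VA=0x320868C (r,user):
  L0: frame=0x2D idx=25 entry=0x49007 [P=1 RW=1 US=1 PS=0]
  L1: frame=0x49 idx=8 entry=0x4C007 [P=1 RW=1 US=1 PS=0]
  ✓ 0x4C68C  — 2 lookups
#6 VA=0xE1F7B9 (r,kernel):
  L0: frame=0x2D idx=7 entry=0x50007 [P=1 RW=1 US=1 PS=0]
  L1: frame=0x50 idx=31 entry=0x53007 [P=1 RW=1 US=1 PS=0]
  ✓ 0x537B9  — 2 lookups

TLB: [["0x604", "0x41"], ["0x3208", "0x4C"], ["0xE1F", "0x53"]]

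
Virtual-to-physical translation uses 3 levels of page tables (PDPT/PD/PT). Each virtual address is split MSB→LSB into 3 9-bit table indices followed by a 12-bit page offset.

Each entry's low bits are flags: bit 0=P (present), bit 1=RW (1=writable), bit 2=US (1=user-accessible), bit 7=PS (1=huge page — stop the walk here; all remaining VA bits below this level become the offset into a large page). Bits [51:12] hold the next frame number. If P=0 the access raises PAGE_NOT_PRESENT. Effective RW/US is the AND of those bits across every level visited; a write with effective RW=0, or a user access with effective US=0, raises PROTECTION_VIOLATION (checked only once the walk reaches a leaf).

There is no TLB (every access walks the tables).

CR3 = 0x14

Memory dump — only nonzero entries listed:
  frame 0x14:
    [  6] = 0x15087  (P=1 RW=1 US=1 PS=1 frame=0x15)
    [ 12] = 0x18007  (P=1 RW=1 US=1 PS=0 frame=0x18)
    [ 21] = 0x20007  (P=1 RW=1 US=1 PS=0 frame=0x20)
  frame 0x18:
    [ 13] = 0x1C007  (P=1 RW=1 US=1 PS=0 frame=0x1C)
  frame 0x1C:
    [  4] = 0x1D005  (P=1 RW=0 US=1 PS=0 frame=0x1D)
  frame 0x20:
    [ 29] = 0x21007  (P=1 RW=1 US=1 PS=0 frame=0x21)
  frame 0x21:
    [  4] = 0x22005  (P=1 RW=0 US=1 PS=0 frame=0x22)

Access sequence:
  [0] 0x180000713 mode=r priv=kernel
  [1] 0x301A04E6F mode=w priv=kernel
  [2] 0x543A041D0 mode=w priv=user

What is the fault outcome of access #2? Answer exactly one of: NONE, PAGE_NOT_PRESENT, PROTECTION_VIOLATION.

Per-access translation:
#0 VA=0x180000713 (r,kernel):
  L0: frame=0x14 idx=6 entry=0x15087 [P=1 RW=1 US=1 PS=1]
  ✓ 0x15713 (huge @L0)  — 1 lookups
#1 VA=0x301A04E6F (w,kernel):
  L0: frame=0x14 idx=12 entry=0x18007 [P=1 RW=1 US=1 PS=0]
  L1: frame=0x18 idx=13 entry=0x1C007 [P=1 RW=1 US=1 PS=0]
  L2: frame=0x1C idx=4 entry=0x1D005 [P=1 RW=0 US=1 PS=0]
  ⇒ fault: PROTECTION_VIOLATION  — 3 lookups
#2 VA=0x543A041D0 (w,user):
  L0: frame=0x14 idx=21 entry=0x20007 [P=1 RW=1 US=1 PS=0]
  L1: frame=0x20 idx=29 entry=0x21007 [P=1 RW=1 US=1 PS=0]
  L2: frame=0x21 idx=4 entry=0x22005 [P=1 RW=0 US=1 PS=0]
  ⇒ fault: PROTECTION_VIOLATION  — 3 lookups

Access #2 fault: PROTECTION_VIOLATION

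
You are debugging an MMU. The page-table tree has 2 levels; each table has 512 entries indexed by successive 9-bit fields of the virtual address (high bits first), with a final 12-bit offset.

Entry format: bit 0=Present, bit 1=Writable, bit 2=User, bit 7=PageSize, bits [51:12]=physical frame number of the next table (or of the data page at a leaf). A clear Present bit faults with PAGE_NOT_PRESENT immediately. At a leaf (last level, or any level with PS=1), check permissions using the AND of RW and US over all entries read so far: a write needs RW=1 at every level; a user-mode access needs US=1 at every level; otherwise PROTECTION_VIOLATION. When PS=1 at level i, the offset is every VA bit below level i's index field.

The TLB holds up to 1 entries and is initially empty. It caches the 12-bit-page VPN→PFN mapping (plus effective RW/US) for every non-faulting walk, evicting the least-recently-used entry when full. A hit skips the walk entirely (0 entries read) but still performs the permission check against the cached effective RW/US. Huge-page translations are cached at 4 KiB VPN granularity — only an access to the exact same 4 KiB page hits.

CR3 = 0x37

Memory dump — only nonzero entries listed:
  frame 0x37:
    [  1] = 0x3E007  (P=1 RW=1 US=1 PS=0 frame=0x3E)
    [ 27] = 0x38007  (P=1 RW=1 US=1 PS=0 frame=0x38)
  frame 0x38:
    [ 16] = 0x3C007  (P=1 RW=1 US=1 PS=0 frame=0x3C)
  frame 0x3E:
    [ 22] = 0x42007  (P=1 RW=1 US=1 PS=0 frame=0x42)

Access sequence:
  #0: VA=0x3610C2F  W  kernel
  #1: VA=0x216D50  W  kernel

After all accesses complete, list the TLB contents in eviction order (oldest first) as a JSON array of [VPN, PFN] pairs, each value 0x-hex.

Per-access translation:
#0 VA=0x3610C2F (w,kernel):
  L0: frame=0x37 idx=27 entry=0x38007 [P=1 RW=1 US=1 PS=0]
  L1: frame=0x38 idx=16 entry=0x3C007 [P=1 RW=1 US=1 PS=0]
  → PA=0x3CC2F  (2 entries read)
#1 VA=0x216D50 (w,kernel):
  L0: frame=0x37 idx=1 entry=0x3E007 [P=1 RW=1 US=1 PS=0]
  L1: frame=0x3E idx=22 entry=0x42007 [P=1 RW=1 US=1 PS=0]
  → PA=0x42D50  (2 entries read)

TLB: [["0x216", "0x42"]]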